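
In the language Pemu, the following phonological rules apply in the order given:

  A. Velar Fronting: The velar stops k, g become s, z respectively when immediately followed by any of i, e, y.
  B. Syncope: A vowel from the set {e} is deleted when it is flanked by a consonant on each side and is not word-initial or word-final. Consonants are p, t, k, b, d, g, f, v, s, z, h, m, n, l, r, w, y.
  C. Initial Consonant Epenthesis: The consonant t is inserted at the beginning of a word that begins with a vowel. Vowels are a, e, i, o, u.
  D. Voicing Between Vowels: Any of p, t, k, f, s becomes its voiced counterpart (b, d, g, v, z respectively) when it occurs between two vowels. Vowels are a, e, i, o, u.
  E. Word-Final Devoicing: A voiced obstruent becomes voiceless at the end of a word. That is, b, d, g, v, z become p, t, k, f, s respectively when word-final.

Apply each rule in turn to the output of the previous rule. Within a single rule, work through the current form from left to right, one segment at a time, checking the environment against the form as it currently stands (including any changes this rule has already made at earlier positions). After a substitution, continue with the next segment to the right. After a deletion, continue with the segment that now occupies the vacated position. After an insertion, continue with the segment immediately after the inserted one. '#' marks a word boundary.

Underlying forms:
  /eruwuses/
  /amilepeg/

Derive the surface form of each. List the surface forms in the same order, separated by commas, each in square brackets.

/eruwuses/:
  A Velar Fronting: no change — [eruwuses]
  B Syncope: [eruwuses] → [eruwuss]
  C Initial Consonant Epenthesis: [eruwuss] → [teruwuss]
  D Voicing Between Vowels: no change — [teruwuss]
  E Word-Final Devoicing: no change — [teruwuss]
/amilepeg/:
  A Velar Fronting: no change — [amilepeg]
  B Syncope: [amilepeg] → [amilpg]
  C Initial Consonant Epenthesis: [amilpg] → [tamilpg]
  D Voicing Between Vowels: no change — [tamilpg]
  E Word-Final Devoicing: [tamilpg] → [tamilpk]

[teruwuss], [tamilpk]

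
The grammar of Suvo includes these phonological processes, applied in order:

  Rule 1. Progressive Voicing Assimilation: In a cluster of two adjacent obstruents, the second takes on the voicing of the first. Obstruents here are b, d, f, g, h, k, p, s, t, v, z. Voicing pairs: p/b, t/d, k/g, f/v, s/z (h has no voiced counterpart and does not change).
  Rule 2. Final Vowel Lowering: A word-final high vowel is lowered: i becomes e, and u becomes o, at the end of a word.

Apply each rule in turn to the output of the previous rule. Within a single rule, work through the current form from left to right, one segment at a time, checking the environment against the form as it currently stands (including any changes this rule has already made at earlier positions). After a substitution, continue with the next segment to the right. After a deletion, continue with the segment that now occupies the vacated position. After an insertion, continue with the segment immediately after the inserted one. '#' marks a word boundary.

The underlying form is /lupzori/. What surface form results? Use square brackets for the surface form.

Rule 1 Progressive Voicing Assimilation: [lupzori] → [lupsori]
Rule 2 Final Vowel Lowering: [lupsori] → [lupsore]

[lupsore]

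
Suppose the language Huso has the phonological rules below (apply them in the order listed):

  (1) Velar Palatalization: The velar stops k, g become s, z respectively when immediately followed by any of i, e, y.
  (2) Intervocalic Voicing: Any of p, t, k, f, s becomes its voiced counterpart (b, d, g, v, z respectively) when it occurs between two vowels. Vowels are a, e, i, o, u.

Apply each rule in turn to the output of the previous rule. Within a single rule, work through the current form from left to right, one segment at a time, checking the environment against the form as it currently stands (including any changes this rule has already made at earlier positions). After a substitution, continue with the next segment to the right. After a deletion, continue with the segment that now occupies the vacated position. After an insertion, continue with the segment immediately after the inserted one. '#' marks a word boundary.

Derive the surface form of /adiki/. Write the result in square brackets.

(1) Velar Palatalization: [adiki] → [adisi]
(2) Intervocalic Voicing: [adisi] → [adizi]

[adizi]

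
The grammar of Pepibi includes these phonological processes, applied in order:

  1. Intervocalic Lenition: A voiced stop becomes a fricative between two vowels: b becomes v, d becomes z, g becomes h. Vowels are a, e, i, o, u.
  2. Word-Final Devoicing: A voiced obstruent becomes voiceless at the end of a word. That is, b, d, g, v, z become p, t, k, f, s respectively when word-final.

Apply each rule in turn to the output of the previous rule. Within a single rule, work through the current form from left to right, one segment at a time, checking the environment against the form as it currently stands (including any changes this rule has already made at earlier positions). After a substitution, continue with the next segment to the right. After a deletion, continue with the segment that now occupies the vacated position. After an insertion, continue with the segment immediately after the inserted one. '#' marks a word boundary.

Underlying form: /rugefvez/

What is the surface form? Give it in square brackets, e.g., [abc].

[ruhefves]

1 Intervocalic Lenition: [rugefvez] → [ruhefvez]
2 Word-Final Devoicing: [ruhefvez] → [ruhefves]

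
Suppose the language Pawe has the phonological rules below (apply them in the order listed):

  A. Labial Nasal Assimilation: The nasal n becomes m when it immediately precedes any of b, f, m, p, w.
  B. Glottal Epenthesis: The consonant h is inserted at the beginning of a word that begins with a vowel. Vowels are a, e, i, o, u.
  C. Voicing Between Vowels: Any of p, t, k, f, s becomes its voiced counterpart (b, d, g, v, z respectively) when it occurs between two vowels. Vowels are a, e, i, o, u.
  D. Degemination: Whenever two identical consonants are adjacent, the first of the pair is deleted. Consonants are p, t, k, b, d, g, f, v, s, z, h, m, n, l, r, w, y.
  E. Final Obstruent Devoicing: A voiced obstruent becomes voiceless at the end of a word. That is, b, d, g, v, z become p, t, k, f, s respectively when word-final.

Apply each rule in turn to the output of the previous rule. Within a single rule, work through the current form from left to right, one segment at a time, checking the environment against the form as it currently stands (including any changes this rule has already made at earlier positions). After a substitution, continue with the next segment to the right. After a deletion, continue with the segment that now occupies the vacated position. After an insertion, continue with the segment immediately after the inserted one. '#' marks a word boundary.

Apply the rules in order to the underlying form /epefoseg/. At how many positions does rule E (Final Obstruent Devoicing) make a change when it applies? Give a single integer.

1

A Labial Nasal Assimilation: no change — [epefoseg]
B Glottal Epenthesis: [epefoseg] → [hepefoseg]
C Voicing Between Vowels: [hepefoseg] → [hebevozeg]
D Degemination: no change — [hebevozeg]
E Final Obstruent Devoicing: [hebevozeg] → [hebevozek]
Rule E changed 1 position(s).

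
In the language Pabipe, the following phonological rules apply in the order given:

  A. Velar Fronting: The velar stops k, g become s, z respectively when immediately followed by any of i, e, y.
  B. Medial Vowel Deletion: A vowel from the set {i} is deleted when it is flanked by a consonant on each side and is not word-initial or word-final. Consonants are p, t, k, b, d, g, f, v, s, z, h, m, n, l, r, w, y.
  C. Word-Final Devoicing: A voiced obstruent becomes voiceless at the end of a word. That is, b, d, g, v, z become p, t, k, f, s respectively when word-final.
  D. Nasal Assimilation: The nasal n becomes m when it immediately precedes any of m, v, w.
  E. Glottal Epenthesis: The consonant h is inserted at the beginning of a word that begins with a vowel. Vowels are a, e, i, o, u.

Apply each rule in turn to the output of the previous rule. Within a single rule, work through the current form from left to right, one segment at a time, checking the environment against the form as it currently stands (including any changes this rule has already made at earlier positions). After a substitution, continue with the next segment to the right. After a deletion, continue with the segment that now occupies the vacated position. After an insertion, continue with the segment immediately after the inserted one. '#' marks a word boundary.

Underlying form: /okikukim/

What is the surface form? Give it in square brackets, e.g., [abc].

[hoskusm]

A Velar Fronting: [okikukim] → [osikusim]
B Medial Vowel Deletion: [osikusim] → [oskusm]
C Word-Final Devoicing: no change — [oskusm]
D Nasal Assimilation: no change — [oskusm]
E Glottal Epenthesis: [oskusm] → [hoskusm]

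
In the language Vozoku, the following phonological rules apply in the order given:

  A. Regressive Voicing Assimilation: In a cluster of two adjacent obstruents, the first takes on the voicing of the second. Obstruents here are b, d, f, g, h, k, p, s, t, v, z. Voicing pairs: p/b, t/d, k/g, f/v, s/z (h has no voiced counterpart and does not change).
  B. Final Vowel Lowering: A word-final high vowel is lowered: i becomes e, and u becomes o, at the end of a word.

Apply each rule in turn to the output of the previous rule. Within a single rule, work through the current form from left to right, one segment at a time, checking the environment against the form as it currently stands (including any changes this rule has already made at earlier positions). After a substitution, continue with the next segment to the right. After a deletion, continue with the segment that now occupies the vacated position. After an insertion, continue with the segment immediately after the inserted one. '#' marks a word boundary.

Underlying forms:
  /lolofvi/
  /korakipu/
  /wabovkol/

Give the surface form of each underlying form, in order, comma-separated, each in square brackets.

/lolofvi/:
  A Regressive Voicing Assimilation: [lolofvi] → [lolovvi]
  B Final Vowel Lowering: [lolovvi] → [lolovve]
/korakipu/:
  A Regressive Voicing Assimilation: no change — [korakipu]
  B Final Vowel Lowering: [korakipu] → [korakipo]
/wabovkol/:
  A Regressive Voicing Assimilation: [wabovkol] → [wabofkol]
  B Final Vowel Lowering: no change — [wabofkol]

[lolovve], [korakipo], [wabofkol]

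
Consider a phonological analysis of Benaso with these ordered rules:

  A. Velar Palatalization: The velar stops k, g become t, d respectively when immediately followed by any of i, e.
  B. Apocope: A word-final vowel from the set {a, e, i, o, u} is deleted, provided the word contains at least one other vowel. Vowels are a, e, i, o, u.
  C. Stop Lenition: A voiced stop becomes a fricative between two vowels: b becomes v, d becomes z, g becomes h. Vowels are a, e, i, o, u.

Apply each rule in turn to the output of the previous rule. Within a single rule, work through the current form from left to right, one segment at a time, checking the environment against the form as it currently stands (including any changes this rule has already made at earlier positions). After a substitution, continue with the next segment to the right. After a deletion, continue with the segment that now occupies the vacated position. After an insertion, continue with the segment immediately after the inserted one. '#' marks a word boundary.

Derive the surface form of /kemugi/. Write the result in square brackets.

A Velar Palatalization: [kemugi] → [temudi]
B Apocope: [temudi] → [temud]
C Stop Lenition: no change — [temud]

[temud]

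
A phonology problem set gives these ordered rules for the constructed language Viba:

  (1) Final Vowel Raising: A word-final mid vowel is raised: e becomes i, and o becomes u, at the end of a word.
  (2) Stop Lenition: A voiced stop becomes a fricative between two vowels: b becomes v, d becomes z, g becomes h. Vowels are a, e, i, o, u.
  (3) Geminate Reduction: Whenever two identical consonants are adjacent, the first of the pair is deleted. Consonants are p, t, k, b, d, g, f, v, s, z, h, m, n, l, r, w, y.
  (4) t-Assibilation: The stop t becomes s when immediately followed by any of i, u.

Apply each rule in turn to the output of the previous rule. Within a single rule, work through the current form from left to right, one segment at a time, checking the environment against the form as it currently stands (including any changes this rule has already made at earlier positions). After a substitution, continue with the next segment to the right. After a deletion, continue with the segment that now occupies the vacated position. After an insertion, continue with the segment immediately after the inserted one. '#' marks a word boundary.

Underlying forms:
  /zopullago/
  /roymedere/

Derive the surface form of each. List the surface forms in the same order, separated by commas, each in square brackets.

[zopulahu], [roymezeri]

/zopullago/:
  (1) Final Vowel Raising: [zopullago] → [zopullagu]
  (2) Stop Lenition: [zopullagu] → [zopullahu]
  (3) Geminate Reduction: [zopullahu] → [zopulahu]
  (4) t-Assibilation: no change — [zopulahu]
/roymedere/:
  (1) Final Vowel Raising: [roymedere] → [roymederi]
  (2) Stop Lenition: [roymederi] → [roymezeri]
  (3) Geminate Reduction: no change — [roymezeri]
  (4) t-Assibilation: no change — [roymezeri]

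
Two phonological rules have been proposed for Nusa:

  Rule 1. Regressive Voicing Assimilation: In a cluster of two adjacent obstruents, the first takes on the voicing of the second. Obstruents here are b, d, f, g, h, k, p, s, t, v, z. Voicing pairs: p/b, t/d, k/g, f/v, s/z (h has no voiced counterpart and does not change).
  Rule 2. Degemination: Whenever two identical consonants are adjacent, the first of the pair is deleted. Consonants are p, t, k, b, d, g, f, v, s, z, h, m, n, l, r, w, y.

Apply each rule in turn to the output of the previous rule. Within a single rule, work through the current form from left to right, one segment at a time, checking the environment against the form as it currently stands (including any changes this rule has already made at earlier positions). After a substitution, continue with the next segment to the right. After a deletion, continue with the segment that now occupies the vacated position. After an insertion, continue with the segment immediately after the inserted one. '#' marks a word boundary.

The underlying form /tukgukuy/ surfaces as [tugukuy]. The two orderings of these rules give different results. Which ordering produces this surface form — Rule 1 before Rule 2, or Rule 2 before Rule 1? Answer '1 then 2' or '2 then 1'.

Order 1 then 2:
  1 Regressive Voicing Assimilation: [tukgukuy] → [tuggukuy]
  2 Degemination: [tuggukuy] → [tugukuy]
  result: [tugukuy]
Order 2 then 1:
  2 Degemination: no change — [tukgukuy]
  1 Regressive Voicing Assimilation: [tukgukuy] → [tuggukuy]
  result: [tuggukuy]

1 then 2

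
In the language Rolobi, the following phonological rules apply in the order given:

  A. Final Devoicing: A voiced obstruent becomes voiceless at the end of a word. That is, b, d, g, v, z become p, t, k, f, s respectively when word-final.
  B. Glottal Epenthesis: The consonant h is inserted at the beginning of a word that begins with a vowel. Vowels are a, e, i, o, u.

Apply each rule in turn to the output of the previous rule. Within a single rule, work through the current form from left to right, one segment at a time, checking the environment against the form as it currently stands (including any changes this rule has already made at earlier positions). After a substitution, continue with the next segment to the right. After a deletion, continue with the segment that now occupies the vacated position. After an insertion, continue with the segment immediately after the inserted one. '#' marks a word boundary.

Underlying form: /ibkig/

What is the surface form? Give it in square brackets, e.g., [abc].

[hibkik]

A Final Devoicing: [ibkig] → [ibkik]
B Glottal Epenthesis: [ibkik] → [hibkik]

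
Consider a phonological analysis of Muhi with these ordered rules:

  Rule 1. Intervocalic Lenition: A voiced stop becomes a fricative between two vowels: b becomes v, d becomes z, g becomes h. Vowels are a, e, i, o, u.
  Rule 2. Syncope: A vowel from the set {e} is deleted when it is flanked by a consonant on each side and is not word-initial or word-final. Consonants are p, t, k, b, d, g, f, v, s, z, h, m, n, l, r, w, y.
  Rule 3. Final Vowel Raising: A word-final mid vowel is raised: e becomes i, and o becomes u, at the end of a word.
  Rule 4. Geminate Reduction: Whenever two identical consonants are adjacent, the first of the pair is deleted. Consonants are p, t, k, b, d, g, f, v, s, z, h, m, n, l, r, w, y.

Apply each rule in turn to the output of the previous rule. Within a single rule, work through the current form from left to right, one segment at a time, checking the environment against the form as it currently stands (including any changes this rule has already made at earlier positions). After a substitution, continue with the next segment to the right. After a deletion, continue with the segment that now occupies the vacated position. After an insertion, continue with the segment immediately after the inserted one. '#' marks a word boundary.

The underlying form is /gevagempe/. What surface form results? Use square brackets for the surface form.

Rule 1 Intervocalic Lenition: [gevagempe] → [gevahempe]
Rule 2 Syncope: [gevahempe] → [gvahmpe]
Rule 3 Final Vowel Raising: [gvahmpe] → [gvahmpi]
Rule 4 Geminate Reduction: no change — [gvahmpi]

[gvahmpi]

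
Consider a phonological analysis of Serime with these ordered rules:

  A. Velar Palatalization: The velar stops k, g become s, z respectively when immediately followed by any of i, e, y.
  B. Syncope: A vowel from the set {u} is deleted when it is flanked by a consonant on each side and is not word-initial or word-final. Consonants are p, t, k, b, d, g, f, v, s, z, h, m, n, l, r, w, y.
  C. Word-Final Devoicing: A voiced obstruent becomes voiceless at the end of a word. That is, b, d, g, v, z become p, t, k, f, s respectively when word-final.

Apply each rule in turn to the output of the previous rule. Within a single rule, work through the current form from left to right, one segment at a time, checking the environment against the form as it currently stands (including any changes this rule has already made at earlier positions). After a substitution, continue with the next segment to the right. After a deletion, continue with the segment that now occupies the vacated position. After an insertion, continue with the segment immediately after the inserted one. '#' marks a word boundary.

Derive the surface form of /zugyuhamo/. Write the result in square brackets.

[zzyhamo]

A Velar Palatalization: [zugyuhamo] → [zuzyuhamo]
B Syncope: [zuzyuhamo] → [zzyhamo]
C Word-Final Devoicing: no change — [zzyhamo]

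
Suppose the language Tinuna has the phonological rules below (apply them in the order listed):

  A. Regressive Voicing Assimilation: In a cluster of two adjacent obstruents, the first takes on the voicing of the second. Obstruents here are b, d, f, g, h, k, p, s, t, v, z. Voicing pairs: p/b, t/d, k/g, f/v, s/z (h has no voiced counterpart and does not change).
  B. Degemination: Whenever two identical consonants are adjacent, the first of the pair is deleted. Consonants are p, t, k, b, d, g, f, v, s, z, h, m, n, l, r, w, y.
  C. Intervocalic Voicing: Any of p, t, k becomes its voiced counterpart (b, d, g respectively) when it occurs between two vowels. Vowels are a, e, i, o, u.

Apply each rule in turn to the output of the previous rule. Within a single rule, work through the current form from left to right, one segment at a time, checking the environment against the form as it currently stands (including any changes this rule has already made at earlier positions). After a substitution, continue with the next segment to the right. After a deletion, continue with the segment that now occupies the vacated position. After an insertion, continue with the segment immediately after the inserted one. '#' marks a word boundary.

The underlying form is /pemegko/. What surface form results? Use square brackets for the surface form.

[pemego]

A Regressive Voicing Assimilation: [pemegko] → [pemekko]
B Degemination: [pemekko] → [pemeko]
C Intervocalic Voicing: [pemeko] → [pemego]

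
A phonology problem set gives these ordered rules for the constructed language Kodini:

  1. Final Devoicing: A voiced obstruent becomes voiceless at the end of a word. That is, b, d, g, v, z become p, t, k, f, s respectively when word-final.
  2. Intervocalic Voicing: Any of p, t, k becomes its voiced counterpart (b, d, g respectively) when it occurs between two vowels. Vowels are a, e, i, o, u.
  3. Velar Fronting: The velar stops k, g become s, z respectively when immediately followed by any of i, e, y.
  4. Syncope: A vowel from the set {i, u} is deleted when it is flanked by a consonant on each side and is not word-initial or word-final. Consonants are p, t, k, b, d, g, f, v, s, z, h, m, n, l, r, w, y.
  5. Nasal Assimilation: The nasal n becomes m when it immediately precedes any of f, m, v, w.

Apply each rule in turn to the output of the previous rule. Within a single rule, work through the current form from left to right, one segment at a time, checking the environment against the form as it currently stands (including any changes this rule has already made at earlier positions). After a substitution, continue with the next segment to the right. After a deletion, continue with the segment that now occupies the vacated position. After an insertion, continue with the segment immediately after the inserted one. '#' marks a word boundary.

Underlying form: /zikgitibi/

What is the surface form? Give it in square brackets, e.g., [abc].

1 Final Devoicing: no change — [zikgitibi]
2 Intervocalic Voicing: [zikgitibi] → [zikgidibi]
3 Velar Fronting: [zikgidibi] → [zikzidibi]
4 Syncope: [zikzidibi] → [zkzdbi]
5 Nasal Assimilation: no change — [zkzdbi]

[zkzdbi]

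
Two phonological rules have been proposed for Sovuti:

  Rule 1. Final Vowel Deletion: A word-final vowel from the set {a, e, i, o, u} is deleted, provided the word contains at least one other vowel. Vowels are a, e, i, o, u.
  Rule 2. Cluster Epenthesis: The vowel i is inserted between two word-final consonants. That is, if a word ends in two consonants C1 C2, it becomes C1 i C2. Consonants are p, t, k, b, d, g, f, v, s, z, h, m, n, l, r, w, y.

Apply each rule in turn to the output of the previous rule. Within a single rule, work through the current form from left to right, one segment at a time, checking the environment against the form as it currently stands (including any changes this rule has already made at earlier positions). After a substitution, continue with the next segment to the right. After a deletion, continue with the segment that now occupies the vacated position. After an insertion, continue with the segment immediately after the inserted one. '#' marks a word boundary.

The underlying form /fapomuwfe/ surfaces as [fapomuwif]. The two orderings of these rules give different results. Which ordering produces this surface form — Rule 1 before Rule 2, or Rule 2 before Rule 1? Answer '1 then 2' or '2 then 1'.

1 then 2

Order 1 then 2:
  1 Final Vowel Deletion: [fapomuwfe] → [fapomuwf]
  2 Cluster Epenthesis: [fapomuwf] → [fapomuwif]
  result: [fapomuwif]
Order 2 then 1:
  2 Cluster Epenthesis: no change — [fapomuwfe]
  1 Final Vowel Deletion: [fapomuwfe] → [fapomuwf]
  result: [fapomuwf]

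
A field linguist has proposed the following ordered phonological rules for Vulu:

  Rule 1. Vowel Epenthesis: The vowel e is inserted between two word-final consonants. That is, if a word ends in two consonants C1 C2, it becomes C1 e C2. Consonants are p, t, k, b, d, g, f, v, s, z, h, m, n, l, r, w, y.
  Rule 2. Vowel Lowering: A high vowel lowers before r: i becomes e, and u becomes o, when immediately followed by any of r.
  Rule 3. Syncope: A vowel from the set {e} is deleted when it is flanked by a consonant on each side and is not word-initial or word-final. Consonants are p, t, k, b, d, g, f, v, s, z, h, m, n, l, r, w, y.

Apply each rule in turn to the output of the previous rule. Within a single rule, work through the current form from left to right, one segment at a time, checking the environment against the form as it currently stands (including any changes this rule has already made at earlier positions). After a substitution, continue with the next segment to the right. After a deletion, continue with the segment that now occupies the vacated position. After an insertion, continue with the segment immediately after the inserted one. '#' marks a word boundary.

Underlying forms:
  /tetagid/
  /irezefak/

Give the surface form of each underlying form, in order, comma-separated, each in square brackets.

[ttagid], [erzfak]

/tetagid/:
  Rule 1 Vowel Epenthesis: no change — [tetagid]
  Rule 2 Vowel Lowering: no change — [tetagid]
  Rule 3 Syncope: [tetagid] → [ttagid]
/irezefak/:
  Rule 1 Vowel Epenthesis: no change — [irezefak]
  Rule 2 Vowel Lowering: [irezefak] → [erezefak]
  Rule 3 Syncope: [erezefak] → [erzfak]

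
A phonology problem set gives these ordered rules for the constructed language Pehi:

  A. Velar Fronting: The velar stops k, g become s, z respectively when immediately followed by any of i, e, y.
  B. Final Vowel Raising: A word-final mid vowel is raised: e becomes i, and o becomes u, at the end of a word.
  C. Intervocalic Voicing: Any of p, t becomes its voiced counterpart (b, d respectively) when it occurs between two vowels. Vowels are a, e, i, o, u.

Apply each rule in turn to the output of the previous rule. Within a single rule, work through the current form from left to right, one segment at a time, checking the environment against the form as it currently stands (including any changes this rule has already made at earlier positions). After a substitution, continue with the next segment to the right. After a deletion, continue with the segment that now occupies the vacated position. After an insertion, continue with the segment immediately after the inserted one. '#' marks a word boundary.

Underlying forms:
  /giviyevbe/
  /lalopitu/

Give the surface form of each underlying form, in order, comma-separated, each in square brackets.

/giviyevbe/:
  A Velar Fronting: [giviyevbe] → [ziviyevbe]
  B Final Vowel Raising: [ziviyevbe] → [ziviyevbi]
  C Intervocalic Voicing: no change — [ziviyevbi]
/lalopitu/:
  A Velar Fronting: no change — [lalopitu]
  B Final Vowel Raising: no change — [lalopitu]
  C Intervocalic Voicing: [lalopitu] → [lalobidu]

[ziviyevbi], [lalobidu]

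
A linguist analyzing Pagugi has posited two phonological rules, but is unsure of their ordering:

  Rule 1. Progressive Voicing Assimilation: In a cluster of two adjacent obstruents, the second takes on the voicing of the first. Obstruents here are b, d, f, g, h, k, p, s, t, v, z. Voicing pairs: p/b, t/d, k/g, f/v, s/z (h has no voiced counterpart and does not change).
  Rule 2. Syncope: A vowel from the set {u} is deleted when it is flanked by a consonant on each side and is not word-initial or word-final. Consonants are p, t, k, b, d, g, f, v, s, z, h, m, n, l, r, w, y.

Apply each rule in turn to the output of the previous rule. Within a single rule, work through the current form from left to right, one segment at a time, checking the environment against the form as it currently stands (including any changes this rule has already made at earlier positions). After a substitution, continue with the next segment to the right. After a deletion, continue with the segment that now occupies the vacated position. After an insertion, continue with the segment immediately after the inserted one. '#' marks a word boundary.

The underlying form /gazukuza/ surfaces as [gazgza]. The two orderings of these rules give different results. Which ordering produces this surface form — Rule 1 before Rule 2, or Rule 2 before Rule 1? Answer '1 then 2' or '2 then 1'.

2 then 1

Order 1 then 2:
  1 Progressive Voicing Assimilation: no change — [gazukuza]
  2 Syncope: [gazukuza] → [gazkza]
  result: [gazkza]
Order 2 then 1:
  2 Syncope: [gazukuza] → [gazkza]
  1 Progressive Voicing Assimilation: [gazkza] → [gazgza]
  result: [gazgza]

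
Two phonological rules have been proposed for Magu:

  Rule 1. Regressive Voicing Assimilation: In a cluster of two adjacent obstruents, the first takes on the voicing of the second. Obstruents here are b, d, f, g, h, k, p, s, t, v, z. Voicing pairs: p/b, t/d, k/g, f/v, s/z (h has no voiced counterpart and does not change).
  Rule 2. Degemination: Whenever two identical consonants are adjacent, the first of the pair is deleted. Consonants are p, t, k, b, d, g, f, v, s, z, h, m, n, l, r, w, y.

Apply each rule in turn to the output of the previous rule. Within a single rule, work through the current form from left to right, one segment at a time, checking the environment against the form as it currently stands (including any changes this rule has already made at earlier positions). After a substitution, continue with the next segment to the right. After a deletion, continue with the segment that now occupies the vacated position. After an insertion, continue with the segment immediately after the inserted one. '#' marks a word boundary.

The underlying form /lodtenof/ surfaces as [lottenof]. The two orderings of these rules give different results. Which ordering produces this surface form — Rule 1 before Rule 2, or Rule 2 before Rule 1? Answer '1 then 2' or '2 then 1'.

2 then 1

Order 1 then 2:
  1 Regressive Voicing Assimilation: [lodtenof] → [lottenof]
  2 Degemination: [lottenof] → [lotenof]
  result: [lotenof]
Order 2 then 1:
  2 Degemination: no change — [lodtenof]
  1 Regressive Voicing Assimilation: [lodtenof] → [lottenof]
  result: [lottenof]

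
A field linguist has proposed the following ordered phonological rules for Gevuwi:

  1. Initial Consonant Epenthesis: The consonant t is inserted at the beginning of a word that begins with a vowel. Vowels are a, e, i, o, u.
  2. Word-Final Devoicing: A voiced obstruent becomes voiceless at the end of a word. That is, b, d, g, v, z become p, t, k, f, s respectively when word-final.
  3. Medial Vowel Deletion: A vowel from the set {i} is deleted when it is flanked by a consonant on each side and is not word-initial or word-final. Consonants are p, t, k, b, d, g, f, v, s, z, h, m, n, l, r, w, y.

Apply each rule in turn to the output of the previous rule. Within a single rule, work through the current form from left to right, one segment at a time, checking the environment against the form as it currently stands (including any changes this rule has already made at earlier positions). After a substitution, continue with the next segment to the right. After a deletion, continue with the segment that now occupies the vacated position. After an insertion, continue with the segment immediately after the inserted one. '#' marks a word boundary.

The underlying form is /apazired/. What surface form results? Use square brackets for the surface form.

[tapazret]

1 Initial Consonant Epenthesis: [apazired] → [tapazired]
2 Word-Final Devoicing: [tapazired] → [tapaziret]
3 Medial Vowel Deletion: [tapaziret] → [tapazret]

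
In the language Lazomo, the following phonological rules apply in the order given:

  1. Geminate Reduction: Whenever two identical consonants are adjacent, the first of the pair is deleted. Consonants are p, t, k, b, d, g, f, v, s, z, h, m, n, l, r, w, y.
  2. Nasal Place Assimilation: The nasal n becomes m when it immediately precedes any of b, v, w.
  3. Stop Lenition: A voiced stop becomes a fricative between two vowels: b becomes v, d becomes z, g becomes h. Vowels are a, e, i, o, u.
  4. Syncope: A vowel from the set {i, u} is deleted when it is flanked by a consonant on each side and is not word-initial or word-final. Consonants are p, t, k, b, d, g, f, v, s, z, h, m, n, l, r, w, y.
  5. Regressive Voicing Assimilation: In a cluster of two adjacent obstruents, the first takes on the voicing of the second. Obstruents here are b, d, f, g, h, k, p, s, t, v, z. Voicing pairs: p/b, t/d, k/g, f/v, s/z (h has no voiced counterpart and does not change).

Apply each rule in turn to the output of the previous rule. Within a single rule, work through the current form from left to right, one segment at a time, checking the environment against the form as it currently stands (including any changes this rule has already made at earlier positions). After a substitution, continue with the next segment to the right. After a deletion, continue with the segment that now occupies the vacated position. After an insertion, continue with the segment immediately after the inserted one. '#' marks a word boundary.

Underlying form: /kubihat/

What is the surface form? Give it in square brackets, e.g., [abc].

[gfhat]

1 Geminate Reduction: no change — [kubihat]
2 Nasal Place Assimilation: no change — [kubihat]
3 Stop Lenition: [kubihat] → [kuvihat]
4 Syncope: [kuvihat] → [kvhat]
5 Regressive Voicing Assimilation: [kvhat] → [gfhat]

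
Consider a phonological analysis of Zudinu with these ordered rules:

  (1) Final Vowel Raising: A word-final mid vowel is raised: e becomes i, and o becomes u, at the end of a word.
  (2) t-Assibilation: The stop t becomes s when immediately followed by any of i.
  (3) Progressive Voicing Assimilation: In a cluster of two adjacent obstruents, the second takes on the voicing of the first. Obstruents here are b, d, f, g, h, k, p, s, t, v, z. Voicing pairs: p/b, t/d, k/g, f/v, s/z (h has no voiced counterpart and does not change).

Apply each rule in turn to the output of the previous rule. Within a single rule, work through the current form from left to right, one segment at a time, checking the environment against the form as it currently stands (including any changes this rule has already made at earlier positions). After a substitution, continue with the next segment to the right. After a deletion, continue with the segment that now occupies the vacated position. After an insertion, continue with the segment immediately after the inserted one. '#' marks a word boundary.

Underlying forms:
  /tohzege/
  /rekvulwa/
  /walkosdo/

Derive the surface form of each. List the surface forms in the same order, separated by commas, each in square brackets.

[tohsegi], [rekfulwa], [walkostu]

/tohzege/:
  (1) Final Vowel Raising: [tohzege] → [tohzegi]
  (2) t-Assibilation: no change — [tohzegi]
  (3) Progressive Voicing Assimilation: [tohzegi] → [tohsegi]
/rekvulwa/:
  (1) Final Vowel Raising: no change — [rekvulwa]
  (2) t-Assibilation: no change — [rekvulwa]
  (3) Progressive Voicing Assimilation: [rekvulwa] → [rekfulwa]
/walkosdo/:
  (1) Final Vowel Raising: [walkosdo] → [walkosdu]
  (2) t-Assibilation: no change — [walkosdu]
  (3) Progressive Voicing Assimilation: [walkosdu] → [walkostu]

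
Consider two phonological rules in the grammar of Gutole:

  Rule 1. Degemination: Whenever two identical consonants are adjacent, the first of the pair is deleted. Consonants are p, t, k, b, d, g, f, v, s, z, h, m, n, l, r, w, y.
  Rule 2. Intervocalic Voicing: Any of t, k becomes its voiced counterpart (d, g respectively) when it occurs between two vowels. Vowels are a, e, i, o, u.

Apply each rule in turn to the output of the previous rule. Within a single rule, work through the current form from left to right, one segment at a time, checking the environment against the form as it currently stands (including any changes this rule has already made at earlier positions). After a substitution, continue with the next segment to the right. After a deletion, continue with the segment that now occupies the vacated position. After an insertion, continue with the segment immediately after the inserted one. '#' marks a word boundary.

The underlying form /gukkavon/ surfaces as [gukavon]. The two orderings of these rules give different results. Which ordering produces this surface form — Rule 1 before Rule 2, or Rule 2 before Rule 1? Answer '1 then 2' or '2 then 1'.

Order 1 then 2:
  1 Degemination: [gukkavon] → [gukavon]
  2 Intervocalic Voicing: [gukavon] → [gugavon]
  result: [gugavon]
Order 2 then 1:
  2 Intervocalic Voicing: no change — [gukkavon]
  1 Degemination: [gukkavon] → [gukavon]
  result: [gukavon]

2 then 1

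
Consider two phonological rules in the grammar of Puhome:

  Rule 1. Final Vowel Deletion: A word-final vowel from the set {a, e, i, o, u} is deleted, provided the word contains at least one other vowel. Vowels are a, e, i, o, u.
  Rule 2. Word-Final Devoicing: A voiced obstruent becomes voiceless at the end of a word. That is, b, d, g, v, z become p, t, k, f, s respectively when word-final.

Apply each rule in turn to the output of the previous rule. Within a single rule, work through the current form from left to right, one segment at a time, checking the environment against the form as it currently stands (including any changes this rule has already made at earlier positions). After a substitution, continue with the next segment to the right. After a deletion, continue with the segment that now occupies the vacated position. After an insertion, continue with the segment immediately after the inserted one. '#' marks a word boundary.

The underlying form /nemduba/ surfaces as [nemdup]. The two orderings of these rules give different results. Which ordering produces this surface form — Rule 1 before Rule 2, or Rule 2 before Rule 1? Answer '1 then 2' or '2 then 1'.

Order 1 then 2:
  1 Final Vowel Deletion: [nemduba] → [nemdub]
  2 Word-Final Devoicing: [nemdub] → [nemdup]
  result: [nemdup]
Order 2 then 1:
  2 Word-Final Devoicing: no change — [nemduba]
  1 Final Vowel Deletion: [nemduba] → [nemdub]
  result: [nemdub]

1 then 2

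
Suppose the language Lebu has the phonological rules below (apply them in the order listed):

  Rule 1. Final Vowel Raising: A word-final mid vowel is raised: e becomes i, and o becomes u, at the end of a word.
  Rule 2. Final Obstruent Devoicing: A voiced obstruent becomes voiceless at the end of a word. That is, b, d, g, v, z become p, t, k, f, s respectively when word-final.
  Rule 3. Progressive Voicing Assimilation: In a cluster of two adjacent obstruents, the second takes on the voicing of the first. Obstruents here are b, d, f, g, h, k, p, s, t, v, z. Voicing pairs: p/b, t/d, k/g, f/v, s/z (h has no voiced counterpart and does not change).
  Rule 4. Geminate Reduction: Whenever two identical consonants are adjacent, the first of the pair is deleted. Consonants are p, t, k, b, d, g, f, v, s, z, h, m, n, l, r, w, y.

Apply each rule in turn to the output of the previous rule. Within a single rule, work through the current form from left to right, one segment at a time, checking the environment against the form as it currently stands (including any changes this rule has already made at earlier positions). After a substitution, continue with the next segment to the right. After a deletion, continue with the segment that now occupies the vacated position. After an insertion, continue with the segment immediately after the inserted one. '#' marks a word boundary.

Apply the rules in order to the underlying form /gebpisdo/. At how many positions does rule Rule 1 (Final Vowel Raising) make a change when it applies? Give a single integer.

Rule 1 Final Vowel Raising: [gebpisdo] → [gebpisdu]
Rule 2 Final Obstruent Devoicing: no change — [gebpisdu]
Rule 3 Progressive Voicing Assimilation: [gebpisdu] → [gebbistu]
Rule 4 Geminate Reduction: [gebbistu] → [gebistu]
Rule Rule 1 changed 1 position(s).

1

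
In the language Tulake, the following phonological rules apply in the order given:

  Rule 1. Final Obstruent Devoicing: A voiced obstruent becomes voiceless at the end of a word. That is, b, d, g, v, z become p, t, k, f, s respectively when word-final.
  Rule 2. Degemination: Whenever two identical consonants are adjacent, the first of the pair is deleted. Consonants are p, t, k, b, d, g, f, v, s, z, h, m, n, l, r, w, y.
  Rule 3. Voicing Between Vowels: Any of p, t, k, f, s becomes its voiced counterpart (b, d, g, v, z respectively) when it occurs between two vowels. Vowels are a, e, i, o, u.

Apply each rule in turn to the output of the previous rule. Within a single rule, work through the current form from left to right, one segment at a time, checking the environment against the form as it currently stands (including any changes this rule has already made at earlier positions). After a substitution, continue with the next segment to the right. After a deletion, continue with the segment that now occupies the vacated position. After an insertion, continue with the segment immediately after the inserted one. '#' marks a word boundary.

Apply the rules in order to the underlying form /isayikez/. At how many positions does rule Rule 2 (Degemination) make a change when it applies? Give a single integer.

0

Rule 1 Final Obstruent Devoicing: [isayikez] → [isayikes]
Rule 2 Degemination: no change — [isayikes]
Rule 3 Voicing Between Vowels: [isayikes] → [izayiges]
Rule Rule 2 changed 0 position(s).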